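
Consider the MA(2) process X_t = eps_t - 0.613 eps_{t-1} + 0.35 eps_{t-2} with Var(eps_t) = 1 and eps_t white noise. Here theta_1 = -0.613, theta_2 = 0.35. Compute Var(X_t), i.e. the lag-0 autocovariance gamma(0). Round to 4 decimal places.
\gamma(0) = 1.4983

For an MA(q) process X_t = eps_t + sum_i theta_i eps_{t-i} with
Var(eps_t) = sigma^2, the variance is
  gamma(0) = sigma^2 * (1 + sum_i theta_i^2).
  sum_i theta_i^2 = (-0.613)^2 + (0.35)^2 = 0.375769 + 0.1225 = 0.498269.
  gamma(0) = 1 * (1 + 0.498269) = 1 * 1.498269 = 1.498269, which rounds to 1.4983.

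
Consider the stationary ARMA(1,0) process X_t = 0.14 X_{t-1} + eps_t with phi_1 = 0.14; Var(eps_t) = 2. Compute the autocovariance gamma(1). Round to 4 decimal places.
\gamma(1) = 0.2856

Multiply the model equation by X_{t-k} and take expectations. With theta_0 = psi_0 = 1 and psi_j the MA(infinity) weights, this gives
  gamma(k) - sum_i phi_i gamma(k-i) = c_k,
  c_k = sigma^2 * sum_{j=k..q} theta_j psi_{j-k}   (c_k = 0 for k > q),
using gamma(-m) = gamma(m).
Pure AR (q = 0): c_0 = sigma^2 = 2, c_k = 0 for k >= 1.
Equations for k = 0 and k = 1 (AR order 1):
  gamma(0) = phi_1 gamma(1) + c_0
  gamma(1) = phi_1 gamma(0) + c_1
Substituting the second into the first: gamma(0) (1 - phi_1^2) = c_0 + phi_1 c_1, so
  gamma(0) = c_0 / (1 - phi_1^2) = 2 / (1 - (0.14)^2) = 2 / 0.9804 = 2.039984.
  gamma(1) = phi_1 gamma(0) = (0.14)(2.039984) = 0.285598.
Therefore gamma(1) = 0.2856 (to 4 decimal places).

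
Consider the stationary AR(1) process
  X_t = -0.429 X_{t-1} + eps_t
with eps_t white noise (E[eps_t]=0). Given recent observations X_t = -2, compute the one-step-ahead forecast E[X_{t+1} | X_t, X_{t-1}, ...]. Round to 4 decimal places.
E[X_{t+1} \mid \mathcal F_t] = 0.8580

For an AR(p) model X_t = c + sum_i phi_i X_{t-i} + eps_t, the
one-step-ahead conditional mean is
  E[X_{t+1} | X_t, ...] = c + sum_i phi_i X_{t+1-i}.
Substitute known values:
  E[X_{t+1} | ...] = (-0.429) * (-2)
                   = 0.8580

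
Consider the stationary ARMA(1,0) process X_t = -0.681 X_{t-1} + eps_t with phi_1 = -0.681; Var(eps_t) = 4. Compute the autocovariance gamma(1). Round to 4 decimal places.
\gamma(1) = -5.0798

Multiply the model equation by X_{t-k} and take expectations. With theta_0 = psi_0 = 1 and psi_j the MA(infinity) weights, this gives
  gamma(k) - sum_i phi_i gamma(k-i) = c_k,
  c_k = sigma^2 * sum_{j=k..q} theta_j psi_{j-k}   (c_k = 0 for k > q),
using gamma(-m) = gamma(m).
Pure AR (q = 0): c_0 = sigma^2 = 4, c_k = 0 for k >= 1.
Equations for k = 0 and k = 1 (AR order 1):
  gamma(0) = phi_1 gamma(1) + c_0
  gamma(1) = phi_1 gamma(0) + c_1
Substituting the second into the first: gamma(0) (1 - phi_1^2) = c_0 + phi_1 c_1, so
  gamma(0) = c_0 / (1 - phi_1^2) = 4 / (1 - (-0.681)^2) = 4 / 0.536239 = 7.45936.
  gamma(1) = phi_1 gamma(0) = (-0.681)(7.45936) = -5.079824.
Therefore gamma(1) = -5.0798 (to 4 decimal places).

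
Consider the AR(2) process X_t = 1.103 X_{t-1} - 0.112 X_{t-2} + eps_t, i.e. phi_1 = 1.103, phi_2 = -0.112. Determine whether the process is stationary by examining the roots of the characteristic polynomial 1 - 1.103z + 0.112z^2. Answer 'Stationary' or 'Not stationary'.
\text{Stationary}

The AR(p) characteristic polynomial is P(z) = 1 - 1.103z + 0.112z^2.
Stationarity requires all roots to lie outside the unit circle, i.e. |z| > 1 for every root.
Set 1 + (-1.103) z + (0.112) z^2 = 0, i.e. a z^2 + b z + c = 0 with a = 0.112, b = -1.103, c = 1.
Discriminant D = b^2 - 4ac = (-1.103)^2 - 4*(0.112)*1 = 1.216609 - (0.448) = 0.768609.
D >= 0, so the roots are real: z = (-b +/- sqrt(D)) / (2a) = (1.103 +/- 0.876703) / (0.224).
  z_1 = (1.103 + 0.876703) / (0.224) = 8.838,   |z_1| = 8.838.
  z_2 = (1.103 - 0.876703) / (0.224) = 1.0103,   |z_2| = 1.0103.
Moduli of all roots: 8.8380, 1.0103.
All moduli strictly greater than 1? Yes.
Verdict: Stationary.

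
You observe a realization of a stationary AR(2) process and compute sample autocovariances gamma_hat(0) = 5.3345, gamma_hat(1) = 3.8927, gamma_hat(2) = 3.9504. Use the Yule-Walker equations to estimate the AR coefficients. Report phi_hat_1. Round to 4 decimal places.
\hat\phi_{1} = 0.4050

The Yule-Walker equations for an AR(p) process read, in matrix form,
  Gamma_p phi = r_p,   with   (Gamma_p)_{ij} = gamma(|i - j|),
                       (r_p)_i = gamma(i),   i,j = 1..p.
Substitute the sample gammas (Toeplitz matrix and right-hand side of size 2):
  Gamma_p = [[5.3345, 3.8927], [3.8927, 5.3345]]
  r_p     = [3.8927, 3.9504]
Written out:
  5.3345 phi_1 + 3.8927 phi_2 = 3.8927
  3.8927 phi_1 + 5.3345 phi_2 = 3.9504
Solve by Cramer's rule:
  det = gamma(0)^2 - gamma(1)^2 = (5.3345)^2 - (3.8927)^2 = 28.45689025 - 15.15311329 = 13.30377696
  phi_hat_1 = [gamma(1) gamma(0) - gamma(1) gamma(2)] / det = [(3.8927)(5.3345) - (3.8927)(3.9504)] / 13.30377696 = 5.38788607 / 13.30377696 = 0.405
  phi_hat_2 = [gamma(0) gamma(2) - gamma(1)^2] / det = [(5.3345)(3.9504) - (3.8927)^2] / 13.30377696 = 5.92029551 / 13.30377696 = 0.445
So phi_hat = [0.4050, 0.4450].
Therefore phi_hat_1 = 0.4050.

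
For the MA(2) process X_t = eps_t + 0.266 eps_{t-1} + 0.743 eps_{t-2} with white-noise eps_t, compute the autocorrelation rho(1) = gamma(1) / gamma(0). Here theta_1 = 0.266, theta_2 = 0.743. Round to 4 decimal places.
\rho(1) = 0.2857

For an MA(q) process with theta_0 = 1, the autocovariance is
  gamma(k) = sigma^2 * sum_{i=0..q-k} theta_i * theta_{i+k},
and rho(k) = gamma(k) / gamma(0). Sigma^2 cancels.
  numerator   = (1)*(0.266) + (0.266)*(0.743) = 0.463638.
  denominator = (1)^2 + (0.266)^2 + (0.743)^2 = 1.622805.
  rho(1) = 0.463638 / 1.622805 = 0.2857.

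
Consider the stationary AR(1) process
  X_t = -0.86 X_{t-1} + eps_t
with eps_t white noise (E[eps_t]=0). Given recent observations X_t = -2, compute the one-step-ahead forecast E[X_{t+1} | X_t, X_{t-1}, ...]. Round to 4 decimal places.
E[X_{t+1} \mid \mathcal F_t] = 1.7200

For an AR(p) model X_t = c + sum_i phi_i X_{t-i} + eps_t, the
one-step-ahead conditional mean is
  E[X_{t+1} | X_t, ...] = c + sum_i phi_i X_{t+1-i}.
Substitute known values:
  E[X_{t+1} | ...] = (-0.86) * (-2)
                   = 1.7200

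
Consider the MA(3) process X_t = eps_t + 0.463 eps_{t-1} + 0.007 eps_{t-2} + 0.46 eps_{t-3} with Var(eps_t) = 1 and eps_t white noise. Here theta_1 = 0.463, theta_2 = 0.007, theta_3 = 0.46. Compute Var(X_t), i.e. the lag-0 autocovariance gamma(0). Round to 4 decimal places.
\gamma(0) = 1.4260

For an MA(q) process X_t = eps_t + sum_i theta_i eps_{t-i} with
Var(eps_t) = sigma^2, the variance is
  gamma(0) = sigma^2 * (1 + sum_i theta_i^2).
  sum_i theta_i^2 = (0.463)^2 + (0.007)^2 + (0.46)^2 = 0.214369 + 0.000049 + 0.2116 = 0.426018.
  gamma(0) = 1 * (1 + 0.426018) = 1 * 1.426018 = 1.426018, which rounds to 1.4260.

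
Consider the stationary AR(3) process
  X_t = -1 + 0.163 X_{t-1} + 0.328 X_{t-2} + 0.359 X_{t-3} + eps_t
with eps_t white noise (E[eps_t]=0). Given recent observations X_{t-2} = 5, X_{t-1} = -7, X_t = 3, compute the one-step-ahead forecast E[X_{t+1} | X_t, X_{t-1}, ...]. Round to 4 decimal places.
E[X_{t+1} \mid \mathcal F_t] = -1.0120

For an AR(p) model X_t = c + sum_i phi_i X_{t-i} + eps_t, the
one-step-ahead conditional mean is
  E[X_{t+1} | X_t, ...] = c + sum_i phi_i X_{t+1-i}.
Substitute known values:
  E[X_{t+1} | ...] = -1 + (0.163) * (3) + (0.328) * (-7) + (0.359) * (5)
                   = -1.0120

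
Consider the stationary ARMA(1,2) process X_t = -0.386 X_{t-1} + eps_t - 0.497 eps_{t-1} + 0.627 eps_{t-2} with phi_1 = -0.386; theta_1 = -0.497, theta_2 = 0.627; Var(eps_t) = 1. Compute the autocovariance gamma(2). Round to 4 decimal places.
\gamma(2) = 1.4617

Multiply the model equation by X_{t-k} and take expectations. With theta_0 = psi_0 = 1 and psi_j the MA(infinity) weights, this gives
  gamma(k) - sum_i phi_i gamma(k-i) = c_k,
  c_k = sigma^2 * sum_{j=k..q} theta_j psi_{j-k}   (c_k = 0 for k > q),
using gamma(-m) = gamma(m).
psi-weights needed (psi_j = theta_j + sum_i phi_i psi_{j-i}):
  psi_1 = theta_1 + phi_1 = -0.497 + (-0.386) = -0.883
  psi_2 = theta_2 + phi_1 psi_1 = 0.627 + (-0.386)(-0.883) = 0.967838
Right-hand sides:
  c_0 = sigma^2 (1 + theta_1 psi_1 + theta_2 psi_2) = 1 * (1 + (-0.497)(-0.883) + (0.627)(0.967838)) = 1 * 2.045685 = 2.045685
  c_1 = sigma^2 (theta_1 + theta_2 psi_1) = 1 * (-0.497 + (0.627)(-0.883)) = -1.050641
  c_2 = sigma^2 theta_2 = 1 * (0.627) = 0.627
Equations for k = 0 and k = 1 (AR order 1):
  gamma(0) = phi_1 gamma(1) + c_0
  gamma(1) = phi_1 gamma(0) + c_1
Substituting the second into the first: gamma(0) (1 - phi_1^2) = c_0 + phi_1 c_1, so
  gamma(0) = (c_0 + phi_1 c_1) / (1 - phi_1^2) = (2.045685 + (-0.386)(-1.050641)) / (1 - (-0.386)^2) = 2.451233 / 0.851004 = 2.880401.
  gamma(1) = phi_1 gamma(0) + c_1 = (-0.386)(2.880401) + (-1.050641) = -2.162476.
For k = 2: gamma(2) = phi_1 gamma(1) + c_2
  = (-0.386)(-2.162476) + (0.627) = 1.461716.
Therefore gamma(2) = 1.4617 (to 4 decimal places).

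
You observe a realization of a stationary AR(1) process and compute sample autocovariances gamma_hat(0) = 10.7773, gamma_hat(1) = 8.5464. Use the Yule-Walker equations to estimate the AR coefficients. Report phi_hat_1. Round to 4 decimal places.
\hat\phi_{1} = 0.7930

The Yule-Walker equations for an AR(p) process read, in matrix form,
  Gamma_p phi = r_p,   with   (Gamma_p)_{ij} = gamma(|i - j|),
                       (r_p)_i = gamma(i),   i,j = 1..p.
Substitute the sample gammas (Toeplitz matrix and right-hand side of size 1):
  Gamma_p = [[10.7773]]
  r_p     = [8.5464]
With p = 1 this is the single equation gamma(0) phi_1 = gamma(1):
  phi_hat_1 = gamma(1) / gamma(0) = 8.5464 / 10.7773 = 0.7930.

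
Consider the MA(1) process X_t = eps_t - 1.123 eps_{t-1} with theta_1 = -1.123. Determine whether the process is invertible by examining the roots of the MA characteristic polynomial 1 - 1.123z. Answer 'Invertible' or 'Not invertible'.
\text{Not invertible}

The MA(q) characteristic polynomial is P(z) = 1 - 1.123z.
Invertibility requires all roots to lie outside the unit circle, i.e. |z| > 1 for every root.
This is linear in z: 1 + (-1.123) z = 0  =>  z = -1/(-1.123) = 0.890472,  |z| = 0.890472.
Moduli of all roots: 0.8905.
All moduli strictly greater than 1? No.
Verdict: Not invertible.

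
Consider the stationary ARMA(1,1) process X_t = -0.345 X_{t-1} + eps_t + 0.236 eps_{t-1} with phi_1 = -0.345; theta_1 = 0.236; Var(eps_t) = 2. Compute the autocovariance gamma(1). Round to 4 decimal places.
\gamma(1) = -0.2273

Multiply the model equation by X_{t-k} and take expectations. With theta_0 = psi_0 = 1 and psi_j the MA(infinity) weights, this gives
  gamma(k) - sum_i phi_i gamma(k-i) = c_k,
  c_k = sigma^2 * sum_{j=k..q} theta_j psi_{j-k}   (c_k = 0 for k > q),
using gamma(-m) = gamma(m).
psi-weights needed (psi_j = theta_j + sum_i phi_i psi_{j-i}):
  psi_1 = theta_1 + phi_1 = 0.236 + (-0.345) = -0.109
Right-hand sides:
  c_0 = sigma^2 (1 + theta_1 psi_1) = 2 * (1 + (0.236)(-0.109)) = 2 * 0.974276 = 1.948552
  c_1 = sigma^2 theta_1 = 2 * (0.236) = 0.472
  c_2 = 0
Equations for k = 0 and k = 1 (AR order 1):
  gamma(0) = phi_1 gamma(1) + c_0
  gamma(1) = phi_1 gamma(0) + c_1
Substituting the second into the first: gamma(0) (1 - phi_1^2) = c_0 + phi_1 c_1, so
  gamma(0) = (c_0 + phi_1 c_1) / (1 - phi_1^2) = (1.948552 + (-0.345)(0.472)) / (1 - (-0.345)^2) = 1.785712 / 0.880975 = 2.026972.
  gamma(1) = phi_1 gamma(0) + c_1 = (-0.345)(2.026972) + (0.472) = -0.227305.
Therefore gamma(1) = -0.2273 (to 4 decimal places).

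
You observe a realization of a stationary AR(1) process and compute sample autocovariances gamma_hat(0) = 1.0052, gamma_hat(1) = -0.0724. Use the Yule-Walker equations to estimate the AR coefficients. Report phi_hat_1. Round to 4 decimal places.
\hat\phi_{1} = -0.0720

The Yule-Walker equations for an AR(p) process read, in matrix form,
  Gamma_p phi = r_p,   with   (Gamma_p)_{ij} = gamma(|i - j|),
                       (r_p)_i = gamma(i),   i,j = 1..p.
Substitute the sample gammas (Toeplitz matrix and right-hand side of size 1):
  Gamma_p = [[1.0052]]
  r_p     = [-0.0724]
With p = 1 this is the single equation gamma(0) phi_1 = gamma(1):
  phi_hat_1 = gamma(1) / gamma(0) = -0.0724 / 1.0052 = -0.0720.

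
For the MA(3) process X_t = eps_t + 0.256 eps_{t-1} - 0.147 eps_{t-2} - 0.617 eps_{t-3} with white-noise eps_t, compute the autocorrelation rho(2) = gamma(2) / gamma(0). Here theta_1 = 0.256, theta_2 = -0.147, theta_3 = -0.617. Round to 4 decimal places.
\rho(2) = -0.2078

For an MA(q) process with theta_0 = 1, the autocovariance is
  gamma(k) = sigma^2 * sum_{i=0..q-k} theta_i * theta_{i+k},
and rho(k) = gamma(k) / gamma(0). Sigma^2 cancels.
  numerator   = (1)*(-0.147) + (0.256)*(-0.617) = -0.304952.
  denominator = (1)^2 + (0.256)^2 + (-0.147)^2 + (-0.617)^2 = 1.467834.
  rho(2) = -0.304952 / 1.467834 = -0.2078.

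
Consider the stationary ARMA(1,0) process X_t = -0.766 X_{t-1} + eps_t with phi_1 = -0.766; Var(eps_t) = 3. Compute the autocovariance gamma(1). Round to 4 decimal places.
\gamma(1) = -5.5609

Multiply the model equation by X_{t-k} and take expectations. With theta_0 = psi_0 = 1 and psi_j the MA(infinity) weights, this gives
  gamma(k) - sum_i phi_i gamma(k-i) = c_k,
  c_k = sigma^2 * sum_{j=k..q} theta_j psi_{j-k}   (c_k = 0 for k > q),
using gamma(-m) = gamma(m).
Pure AR (q = 0): c_0 = sigma^2 = 3, c_k = 0 for k >= 1.
Equations for k = 0 and k = 1 (AR order 1):
  gamma(0) = phi_1 gamma(1) + c_0
  gamma(1) = phi_1 gamma(0) + c_1
Substituting the second into the first: gamma(0) (1 - phi_1^2) = c_0 + phi_1 c_1, so
  gamma(0) = c_0 / (1 - phi_1^2) = 3 / (1 - (-0.766)^2) = 3 / 0.413244 = 7.259634.
  gamma(1) = phi_1 gamma(0) = (-0.766)(7.259634) = -5.560879.
Therefore gamma(1) = -5.5609 (to 4 decimal places).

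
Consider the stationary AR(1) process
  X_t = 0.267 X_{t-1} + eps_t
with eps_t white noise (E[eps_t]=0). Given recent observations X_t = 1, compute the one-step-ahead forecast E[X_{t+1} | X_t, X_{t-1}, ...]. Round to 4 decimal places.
E[X_{t+1} \mid \mathcal F_t] = 0.2670

For an AR(p) model X_t = c + sum_i phi_i X_{t-i} + eps_t, the
one-step-ahead conditional mean is
  E[X_{t+1} | X_t, ...] = c + sum_i phi_i X_{t+1-i}.
Substitute known values:
  E[X_{t+1} | ...] = (0.267) * (1)
                   = 0.2670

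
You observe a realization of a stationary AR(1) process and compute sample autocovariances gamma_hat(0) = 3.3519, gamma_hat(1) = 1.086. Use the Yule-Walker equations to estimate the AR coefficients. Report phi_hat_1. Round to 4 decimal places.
\hat\phi_{1} = 0.3240

The Yule-Walker equations for an AR(p) process read, in matrix form,
  Gamma_p phi = r_p,   with   (Gamma_p)_{ij} = gamma(|i - j|),
                       (r_p)_i = gamma(i),   i,j = 1..p.
Substitute the sample gammas (Toeplitz matrix and right-hand side of size 1):
  Gamma_p = [[3.3519]]
  r_p     = [1.086]
With p = 1 this is the single equation gamma(0) phi_1 = gamma(1):
  phi_hat_1 = gamma(1) / gamma(0) = 1.086 / 3.3519 = 0.3240.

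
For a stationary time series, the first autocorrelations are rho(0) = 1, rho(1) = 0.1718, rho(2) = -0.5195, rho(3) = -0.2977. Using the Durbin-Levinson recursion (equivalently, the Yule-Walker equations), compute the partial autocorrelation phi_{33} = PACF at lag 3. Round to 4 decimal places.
\phi_{33} = -0.0921

The PACF at lag k is phi_{kk}, the last component of the solution
to the Yule-Walker system G_k phi = r_k where
  (G_k)_{ij} = rho(|i - j|), (r_k)_i = rho(i), i,j = 1..k.
Equivalently, Durbin-Levinson gives phi_{kk} iteratively:
  phi_{11} = rho(1)
  phi_{kk} = [rho(k) - sum_{j=1..k-1} phi_{k-1,j} rho(k-j)]
            / [1 - sum_{j=1..k-1} phi_{k-1,j} rho(j)],
  phi_{k,j} = phi_{k-1,j} - phi_{kk} phi_{k-1,k-j},  j = 1..k-1.
Step k = 1:
  phi_11 = rho(1) = 0.1718.
Step k = 2:
  phi_22 = [rho(2) - phi_11 rho(1)] / [1 - phi_11 rho(1)] = [-0.5195 - (0.1718)(0.1718)] / [1 - (0.1718)(0.1718)]
         = -0.54901524 / 0.97048476 = -0.565712.
  Update: phi_21 = phi_11 - phi_22 phi_11 = 0.1718 - (-0.565712)(0.1718) = 0.268989.
Step k = 3:
  phi_33 = [rho(3) - phi_21 rho(2) - phi_22 rho(1)] / [1 - phi_21 rho(1) - phi_22 rho(2)]
    numerator   = -0.2977 - (0.268989)(-0.5195) - (-0.565712)(0.1718) = -0.06077063
    denominator = 1 - (0.268989)(0.1718) - (-0.565712)(-0.5195) = 0.65990004
  phi_33 = -0.06077063 / 0.65990004 = -0.0921.
Therefore phi_{33} = -0.0921.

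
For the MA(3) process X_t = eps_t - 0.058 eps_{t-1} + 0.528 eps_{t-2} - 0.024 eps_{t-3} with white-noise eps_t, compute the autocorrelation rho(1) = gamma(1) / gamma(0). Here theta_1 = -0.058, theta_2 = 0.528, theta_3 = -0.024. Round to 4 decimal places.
\rho(1) = -0.0790

For an MA(q) process with theta_0 = 1, the autocovariance is
  gamma(k) = sigma^2 * sum_{i=0..q-k} theta_i * theta_{i+k},
and rho(k) = gamma(k) / gamma(0). Sigma^2 cancels.
  numerator   = (1)*(-0.058) + (-0.058)*(0.528) + (0.528)*(-0.024) = -0.101296.
  denominator = (1)^2 + (-0.058)^2 + (0.528)^2 + (-0.024)^2 = 1.282724.
  rho(1) = -0.101296 / 1.282724 = -0.0790.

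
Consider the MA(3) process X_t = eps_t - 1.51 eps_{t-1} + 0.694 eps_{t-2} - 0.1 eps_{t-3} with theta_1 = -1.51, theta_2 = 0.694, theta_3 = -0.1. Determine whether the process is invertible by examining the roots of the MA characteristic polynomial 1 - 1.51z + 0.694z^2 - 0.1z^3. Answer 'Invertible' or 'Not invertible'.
\text{Invertible}

The MA(q) characteristic polynomial is P(z) = 1 - 1.51z + 0.694z^2 - 0.1z^3.
Invertibility requires all roots to lie outside the unit circle, i.e. |z| > 1 for every root.
Degree 3: look for a simple real root z0 first, then factor out (1 - z/z0) and solve the remaining quadratic.
Testing z0 = 2.5: P(2.5) = 1 + (-1.51)(2.5) + (0.694)(2.5)^2 + (-0.1)(2.5)^3
  = 1 + (-3.775) + (4.3375) + (-1.5625) = 0.  So z_0 = 2.5 is a root, |z_0| = 2.5.
Divide out the factor (1 - 0.4 z) = (1 - z/z0) (since 1/z0 = 0.4):
  P(z) = (1 - 0.4 z)(1 + (-1.11) z + (0.25) z^2)
  [check: z-coef -1.11 - (0.4) = -1.51; z^2-coef 0.25 - (0.4)(-1.11) = 0.694; z^3-coef -(0.4)(0.25) = -0.1.]
Remaining roots from the quadratic factor 1 + (-1.11) z + (0.25) z^2:
  Set 1 + (-1.11) z + (0.25) z^2 = 0, i.e. a z^2 + b z + c = 0 with a = 0.25, b = -1.11, c = 1.
  Discriminant D = b^2 - 4ac = (-1.11)^2 - 4*(0.25)*1 = 1.2321 - (1) = 0.2321.
  D >= 0, so the roots are real: z = (-b +/- sqrt(D)) / (2a) = (1.11 +/- 0.481768) / (0.5).
    z_1 = (1.11 + 0.481768) / (0.5) = 3.1835,   |z_1| = 3.1835.
    z_2 = (1.11 - 0.481768) / (0.5) = 1.2565,   |z_2| = 1.2565.
Moduli of all roots: 2.5000, 3.1835, 1.2565.
All moduli strictly greater than 1? Yes.
Verdict: Invertible.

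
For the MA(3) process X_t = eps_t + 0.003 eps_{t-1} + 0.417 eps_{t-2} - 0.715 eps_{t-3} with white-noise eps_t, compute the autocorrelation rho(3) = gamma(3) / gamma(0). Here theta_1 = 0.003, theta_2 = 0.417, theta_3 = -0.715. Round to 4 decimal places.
\rho(3) = -0.4243

For an MA(q) process with theta_0 = 1, the autocovariance is
  gamma(k) = sigma^2 * sum_{i=0..q-k} theta_i * theta_{i+k},
and rho(k) = gamma(k) / gamma(0). Sigma^2 cancels.
  numerator   = (1)*(-0.715) = -0.715.
  denominator = (1)^2 + (0.003)^2 + (0.417)^2 + (-0.715)^2 = 1.685123.
  rho(3) = -0.715 / 1.685123 = -0.4243.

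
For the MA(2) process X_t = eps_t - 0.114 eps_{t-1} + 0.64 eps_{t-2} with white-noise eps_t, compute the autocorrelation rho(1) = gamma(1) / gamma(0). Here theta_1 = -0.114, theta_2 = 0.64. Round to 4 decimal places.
\rho(1) = -0.1314

For an MA(q) process with theta_0 = 1, the autocovariance is
  gamma(k) = sigma^2 * sum_{i=0..q-k} theta_i * theta_{i+k},
and rho(k) = gamma(k) / gamma(0). Sigma^2 cancels.
  numerator   = (1)*(-0.114) + (-0.114)*(0.64) = -0.18696.
  denominator = (1)^2 + (-0.114)^2 + (0.64)^2 = 1.422596.
  rho(1) = -0.18696 / 1.422596 = -0.1314.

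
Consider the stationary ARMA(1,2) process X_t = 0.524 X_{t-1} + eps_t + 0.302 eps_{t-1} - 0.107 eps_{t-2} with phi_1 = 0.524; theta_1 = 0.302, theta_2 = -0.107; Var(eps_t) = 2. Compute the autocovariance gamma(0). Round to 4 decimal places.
\gamma(0) = 3.6572

Multiply the model equation by X_{t-k} and take expectations. With theta_0 = psi_0 = 1 and psi_j the MA(infinity) weights, this gives
  gamma(k) - sum_i phi_i gamma(k-i) = c_k,
  c_k = sigma^2 * sum_{j=k..q} theta_j psi_{j-k}   (c_k = 0 for k > q),
using gamma(-m) = gamma(m).
psi-weights needed (psi_j = theta_j + sum_i phi_i psi_{j-i}):
  psi_1 = theta_1 + phi_1 = 0.302 + (0.524) = 0.826
  psi_2 = theta_2 + phi_1 psi_1 = -0.107 + (0.524)(0.826) = 0.325824
Right-hand sides:
  c_0 = sigma^2 (1 + theta_1 psi_1 + theta_2 psi_2) = 2 * (1 + (0.302)(0.826) + (-0.107)(0.325824)) = 2 * 1.214589 = 2.429178
  c_1 = sigma^2 (theta_1 + theta_2 psi_1) = 2 * (0.302 + (-0.107)(0.826)) = 0.427236
  c_2 = sigma^2 theta_2 = 2 * (-0.107) = -0.214
Equations for k = 0 and k = 1 (AR order 1):
  gamma(0) = phi_1 gamma(1) + c_0
  gamma(1) = phi_1 gamma(0) + c_1
Substituting the second into the first: gamma(0) (1 - phi_1^2) = c_0 + phi_1 c_1, so
  gamma(0) = (c_0 + phi_1 c_1) / (1 - phi_1^2) = (2.429178 + (0.524)(0.427236)) / (1 - (0.524)^2) = 2.653049 / 0.725424 = 3.65724.
Therefore gamma(0) = 3.6572 (to 4 decimal places).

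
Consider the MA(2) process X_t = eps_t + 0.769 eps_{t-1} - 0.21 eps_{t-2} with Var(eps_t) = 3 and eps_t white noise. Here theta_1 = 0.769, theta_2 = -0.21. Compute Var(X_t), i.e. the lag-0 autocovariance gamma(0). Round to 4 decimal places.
\gamma(0) = 4.9064

For an MA(q) process X_t = eps_t + sum_i theta_i eps_{t-i} with
Var(eps_t) = sigma^2, the variance is
  gamma(0) = sigma^2 * (1 + sum_i theta_i^2).
  sum_i theta_i^2 = (0.769)^2 + (-0.21)^2 = 0.591361 + 0.0441 = 0.635461.
  gamma(0) = 3 * (1 + 0.635461) = 3 * 1.635461 = 4.906383, which rounds to 4.9064.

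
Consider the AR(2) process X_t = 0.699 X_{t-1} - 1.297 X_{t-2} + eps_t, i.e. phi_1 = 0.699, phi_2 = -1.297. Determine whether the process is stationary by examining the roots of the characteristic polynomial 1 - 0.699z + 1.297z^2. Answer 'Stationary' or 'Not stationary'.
\text{Not stationary}

The AR(p) characteristic polynomial is P(z) = 1 - 0.699z + 1.297z^2.
Stationarity requires all roots to lie outside the unit circle, i.e. |z| > 1 for every root.
Set 1 + (-0.699) z + (1.297) z^2 = 0, i.e. a z^2 + b z + c = 0 with a = 1.297, b = -0.699, c = 1.
Discriminant D = b^2 - 4ac = (-0.699)^2 - 4*(1.297)*1 = 0.488601 - (5.188) = -4.699399.
D < 0, so the roots are the complex-conjugate pair z = (-b +/- i sqrt(-D)) / (2a) = 0.2695 +/- 0.8357i.
For a conjugate pair |z|^2 = z * conj(z) = (product of roots) = c/a = 1/(1.297) = 0.77101, so |z| = sqrt(0.77101) = 0.8781 for both roots.
Moduli of all roots: 0.8781, 0.8781.
All moduli strictly greater than 1? No.
Verdict: Not stationary.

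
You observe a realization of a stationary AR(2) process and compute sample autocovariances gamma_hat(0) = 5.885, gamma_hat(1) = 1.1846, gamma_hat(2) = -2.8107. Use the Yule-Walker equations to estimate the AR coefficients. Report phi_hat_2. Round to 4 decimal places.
\hat\phi_{2} = -0.5400

The Yule-Walker equations for an AR(p) process read, in matrix form,
  Gamma_p phi = r_p,   with   (Gamma_p)_{ij} = gamma(|i - j|),
                       (r_p)_i = gamma(i),   i,j = 1..p.
Substitute the sample gammas (Toeplitz matrix and right-hand side of size 2):
  Gamma_p = [[5.885, 1.1846], [1.1846, 5.885]]
  r_p     = [1.1846, -2.8107]
Written out:
  5.885 phi_1 + 1.1846 phi_2 = 1.1846
  1.1846 phi_1 + 5.885 phi_2 = -2.8107
Solve by Cramer's rule:
  det = gamma(0)^2 - gamma(1)^2 = (5.885)^2 - (1.1846)^2 = 34.633225 - 1.40327716 = 33.22994784
  phi_hat_1 = [gamma(1) gamma(0) - gamma(1) gamma(2)] / det = [(1.1846)(5.885) - (1.1846)(-2.8107)] / 33.22994784 = 10.30092622 / 33.22994784 = 0.31
  phi_hat_2 = [gamma(0) gamma(2) - gamma(1)^2] / det = [(5.885)(-2.8107) - (1.1846)^2] / 33.22994784 = -17.94424666 / 33.22994784 = -0.54
So phi_hat = [0.3100, -0.5400].
Therefore phi_hat_2 = -0.5400.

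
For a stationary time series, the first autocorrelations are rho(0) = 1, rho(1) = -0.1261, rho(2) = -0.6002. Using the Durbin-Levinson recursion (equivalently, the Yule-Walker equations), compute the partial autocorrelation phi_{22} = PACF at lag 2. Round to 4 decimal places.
\phi_{22} = -0.6261

The PACF at lag k is phi_{kk}, the last component of the solution
to the Yule-Walker system G_k phi = r_k where
  (G_k)_{ij} = rho(|i - j|), (r_k)_i = rho(i), i,j = 1..k.
Equivalently, Durbin-Levinson gives phi_{kk} iteratively:
  phi_{11} = rho(1)
  phi_{kk} = [rho(k) - sum_{j=1..k-1} phi_{k-1,j} rho(k-j)]
            / [1 - sum_{j=1..k-1} phi_{k-1,j} rho(j)],
  phi_{k,j} = phi_{k-1,j} - phi_{kk} phi_{k-1,k-j},  j = 1..k-1.
Step k = 1:
  phi_11 = rho(1) = -0.1261.
Step k = 2:
  phi_22 = [rho(2) - phi_11 rho(1)] / [1 - phi_11 rho(1)] = [-0.6002 - (-0.1261)(-0.1261)] / [1 - (-0.1261)(-0.1261)]
         = -0.61610121 / 0.98409879 = -0.6261.
Therefore phi_{22} = -0.6261.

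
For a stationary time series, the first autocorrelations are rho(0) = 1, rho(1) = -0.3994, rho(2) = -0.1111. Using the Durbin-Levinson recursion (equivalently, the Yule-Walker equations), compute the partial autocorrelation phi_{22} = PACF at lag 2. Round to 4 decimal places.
\phi_{22} = -0.3220

The PACF at lag k is phi_{kk}, the last component of the solution
to the Yule-Walker system G_k phi = r_k where
  (G_k)_{ij} = rho(|i - j|), (r_k)_i = rho(i), i,j = 1..k.
Equivalently, Durbin-Levinson gives phi_{kk} iteratively:
  phi_{11} = rho(1)
  phi_{kk} = [rho(k) - sum_{j=1..k-1} phi_{k-1,j} rho(k-j)]
            / [1 - sum_{j=1..k-1} phi_{k-1,j} rho(j)],
  phi_{k,j} = phi_{k-1,j} - phi_{kk} phi_{k-1,k-j},  j = 1..k-1.
Step k = 1:
  phi_11 = rho(1) = -0.3994.
Step k = 2:
  phi_22 = [rho(2) - phi_11 rho(1)] / [1 - phi_11 rho(1)] = [-0.1111 - (-0.3994)(-0.3994)] / [1 - (-0.3994)(-0.3994)]
         = -0.27062036 / 0.84047964 = -0.322.
Therefore phi_{22} = -0.3220.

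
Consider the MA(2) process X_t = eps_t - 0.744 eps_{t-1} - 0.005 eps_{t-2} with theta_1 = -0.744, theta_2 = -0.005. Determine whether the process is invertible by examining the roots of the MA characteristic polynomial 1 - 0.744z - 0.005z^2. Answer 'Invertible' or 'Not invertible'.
\text{Invertible}

The MA(q) characteristic polynomial is P(z) = 1 - 0.744z - 0.005z^2.
Invertibility requires all roots to lie outside the unit circle, i.e. |z| > 1 for every root.
Set 1 + (-0.744) z + (-0.005) z^2 = 0, i.e. a z^2 + b z + c = 0 with a = -0.005, b = -0.744, c = 1.
Discriminant D = b^2 - 4ac = (-0.744)^2 - 4*(-0.005)*1 = 0.553536 - (-0.02) = 0.573536.
D >= 0, so the roots are real: z = (-b +/- sqrt(D)) / (2a) = (0.744 +/- 0.757322) / (-0.01).
  z_1 = (0.744 + 0.757322) / (-0.01) = -150.1322,   |z_1| = 150.1322.
  z_2 = (0.744 - 0.757322) / (-0.01) = 1.3322,   |z_2| = 1.3322.
Moduli of all roots: 150.1322, 1.3322.
All moduli strictly greater than 1? Yes.
Verdict: Invertible.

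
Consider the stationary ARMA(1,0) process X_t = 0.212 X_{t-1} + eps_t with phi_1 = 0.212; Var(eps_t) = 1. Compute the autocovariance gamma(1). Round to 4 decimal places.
\gamma(1) = 0.2220

Multiply the model equation by X_{t-k} and take expectations. With theta_0 = psi_0 = 1 and psi_j the MA(infinity) weights, this gives
  gamma(k) - sum_i phi_i gamma(k-i) = c_k,
  c_k = sigma^2 * sum_{j=k..q} theta_j psi_{j-k}   (c_k = 0 for k > q),
using gamma(-m) = gamma(m).
Pure AR (q = 0): c_0 = sigma^2 = 1, c_k = 0 for k >= 1.
Equations for k = 0 and k = 1 (AR order 1):
  gamma(0) = phi_1 gamma(1) + c_0
  gamma(1) = phi_1 gamma(0) + c_1
Substituting the second into the first: gamma(0) (1 - phi_1^2) = c_0 + phi_1 c_1, so
  gamma(0) = c_0 / (1 - phi_1^2) = 1 / (1 - (0.212)^2) = 1 / 0.955056 = 1.047059.
  gamma(1) = phi_1 gamma(0) = (0.212)(1.047059) = 0.221977.
Therefore gamma(1) = 0.2220 (to 4 decimal places).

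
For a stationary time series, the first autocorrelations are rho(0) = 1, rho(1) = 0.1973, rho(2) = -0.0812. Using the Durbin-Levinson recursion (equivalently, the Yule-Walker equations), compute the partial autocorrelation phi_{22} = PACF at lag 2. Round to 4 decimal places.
\phi_{22} = -0.1250

The PACF at lag k is phi_{kk}, the last component of the solution
to the Yule-Walker system G_k phi = r_k where
  (G_k)_{ij} = rho(|i - j|), (r_k)_i = rho(i), i,j = 1..k.
Equivalently, Durbin-Levinson gives phi_{kk} iteratively:
  phi_{11} = rho(1)
  phi_{kk} = [rho(k) - sum_{j=1..k-1} phi_{k-1,j} rho(k-j)]
            / [1 - sum_{j=1..k-1} phi_{k-1,j} rho(j)],
  phi_{k,j} = phi_{k-1,j} - phi_{kk} phi_{k-1,k-j},  j = 1..k-1.
Step k = 1:
  phi_11 = rho(1) = 0.1973.
Step k = 2:
  phi_22 = [rho(2) - phi_11 rho(1)] / [1 - phi_11 rho(1)] = [-0.0812 - (0.1973)(0.1973)] / [1 - (0.1973)(0.1973)]
         = -0.12012729 / 0.96107271 = -0.125.
Therefore phi_{22} = -0.1250.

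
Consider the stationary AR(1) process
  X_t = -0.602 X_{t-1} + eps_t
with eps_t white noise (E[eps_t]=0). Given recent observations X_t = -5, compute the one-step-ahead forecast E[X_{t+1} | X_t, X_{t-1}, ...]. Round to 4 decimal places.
E[X_{t+1} \mid \mathcal F_t] = 3.0100

For an AR(p) model X_t = c + sum_i phi_i X_{t-i} + eps_t, the
one-step-ahead conditional mean is
  E[X_{t+1} | X_t, ...] = c + sum_i phi_i X_{t+1-i}.
Substitute known values:
  E[X_{t+1} | ...] = (-0.602) * (-5)
                   = 3.0100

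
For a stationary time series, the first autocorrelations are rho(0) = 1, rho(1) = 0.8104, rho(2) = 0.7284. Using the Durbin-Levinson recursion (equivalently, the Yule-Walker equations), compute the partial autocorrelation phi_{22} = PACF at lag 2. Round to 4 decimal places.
\phi_{22} = 0.2087

The PACF at lag k is phi_{kk}, the last component of the solution
to the Yule-Walker system G_k phi = r_k where
  (G_k)_{ij} = rho(|i - j|), (r_k)_i = rho(i), i,j = 1..k.
Equivalently, Durbin-Levinson gives phi_{kk} iteratively:
  phi_{11} = rho(1)
  phi_{kk} = [rho(k) - sum_{j=1..k-1} phi_{k-1,j} rho(k-j)]
            / [1 - sum_{j=1..k-1} phi_{k-1,j} rho(j)],
  phi_{k,j} = phi_{k-1,j} - phi_{kk} phi_{k-1,k-j},  j = 1..k-1.
Step k = 1:
  phi_11 = rho(1) = 0.8104.
Step k = 2:
  phi_22 = [rho(2) - phi_11 rho(1)] / [1 - phi_11 rho(1)] = [0.7284 - (0.8104)(0.8104)] / [1 - (0.8104)(0.8104)]
         = 0.07165184 / 0.34325184 = 0.2087.
Therefore phi_{22} = 0.2087.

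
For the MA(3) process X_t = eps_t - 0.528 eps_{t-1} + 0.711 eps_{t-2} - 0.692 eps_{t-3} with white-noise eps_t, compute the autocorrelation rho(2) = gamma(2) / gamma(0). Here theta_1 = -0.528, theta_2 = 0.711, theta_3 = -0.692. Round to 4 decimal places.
\rho(2) = 0.4756

For an MA(q) process with theta_0 = 1, the autocovariance is
  gamma(k) = sigma^2 * sum_{i=0..q-k} theta_i * theta_{i+k},
and rho(k) = gamma(k) / gamma(0). Sigma^2 cancels.
  numerator   = (1)*(0.711) + (-0.528)*(-0.692) = 1.076376.
  denominator = (1)^2 + (-0.528)^2 + (0.711)^2 + (-0.692)^2 = 2.263169.
  rho(2) = 1.076376 / 2.263169 = 0.4756.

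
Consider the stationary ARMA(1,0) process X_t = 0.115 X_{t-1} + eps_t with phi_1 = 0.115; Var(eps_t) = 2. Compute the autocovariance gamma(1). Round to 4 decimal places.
\gamma(1) = 0.2331

Multiply the model equation by X_{t-k} and take expectations. With theta_0 = psi_0 = 1 and psi_j the MA(infinity) weights, this gives
  gamma(k) - sum_i phi_i gamma(k-i) = c_k,
  c_k = sigma^2 * sum_{j=k..q} theta_j psi_{j-k}   (c_k = 0 for k > q),
using gamma(-m) = gamma(m).
Pure AR (q = 0): c_0 = sigma^2 = 2, c_k = 0 for k >= 1.
Equations for k = 0 and k = 1 (AR order 1):
  gamma(0) = phi_1 gamma(1) + c_0
  gamma(1) = phi_1 gamma(0) + c_1
Substituting the second into the first: gamma(0) (1 - phi_1^2) = c_0 + phi_1 c_1, so
  gamma(0) = c_0 / (1 - phi_1^2) = 2 / (1 - (0.115)^2) = 2 / 0.986775 = 2.026804.
  gamma(1) = phi_1 gamma(0) = (0.115)(2.026804) = 0.233083.
Therefore gamma(1) = 0.2331 (to 4 decimal places).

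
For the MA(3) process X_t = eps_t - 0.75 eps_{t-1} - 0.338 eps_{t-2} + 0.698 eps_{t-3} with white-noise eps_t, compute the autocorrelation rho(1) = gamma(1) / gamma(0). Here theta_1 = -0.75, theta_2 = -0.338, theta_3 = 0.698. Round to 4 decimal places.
\rho(1) = -0.3385

For an MA(q) process with theta_0 = 1, the autocovariance is
  gamma(k) = sigma^2 * sum_{i=0..q-k} theta_i * theta_{i+k},
and rho(k) = gamma(k) / gamma(0). Sigma^2 cancels.
  numerator   = (1)*(-0.75) + (-0.75)*(-0.338) + (-0.338)*(0.698) = -0.732424.
  denominator = (1)^2 + (-0.75)^2 + (-0.338)^2 + (0.698)^2 = 2.163948.
  rho(1) = -0.732424 / 2.163948 = -0.3385.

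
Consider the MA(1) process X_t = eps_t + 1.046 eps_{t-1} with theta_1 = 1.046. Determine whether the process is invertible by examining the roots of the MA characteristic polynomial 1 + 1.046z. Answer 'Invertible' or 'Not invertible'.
\text{Not invertible}

The MA(q) characteristic polynomial is P(z) = 1 + 1.046z.
Invertibility requires all roots to lie outside the unit circle, i.e. |z| > 1 for every root.
This is linear in z: 1 + (1.046) z = 0  =>  z = -1/(1.046) = -0.956023,  |z| = 0.956023.
Moduli of all roots: 0.9560.
All moduli strictly greater than 1? No.
Verdict: Not invertible.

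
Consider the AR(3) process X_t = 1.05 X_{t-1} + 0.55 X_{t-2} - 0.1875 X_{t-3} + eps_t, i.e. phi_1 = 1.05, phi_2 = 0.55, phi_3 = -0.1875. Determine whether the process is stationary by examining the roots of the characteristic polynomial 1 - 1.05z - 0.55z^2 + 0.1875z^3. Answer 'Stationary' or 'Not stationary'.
\text{Not stationary}

The AR(p) characteristic polynomial is P(z) = 1 - 1.05z - 0.55z^2 + 0.1875z^3.
Stationarity requires all roots to lie outside the unit circle, i.e. |z| > 1 for every root.
Degree 3: look for a simple real root z0 first, then factor out (1 - z/z0) and solve the remaining quadratic.
Testing z0 = 4: P(4) = 1 + (-1.05)(4) + (-0.55)(4)^2 + (0.1875)(4)^3
  = 1 + (-4.2) + (-8.8) + (12) = 0.  So z_0 = 4 is a root, |z_0| = 4.
Divide out the factor (1 - 0.25 z) = (1 - z/z0) (since 1/z0 = 0.25):
  P(z) = (1 - 0.25 z)(1 + (-0.8) z + (-0.75) z^2)
  [check: z-coef -0.8 - (0.25) = -1.05; z^2-coef -0.75 - (0.25)(-0.8) = -0.55; z^3-coef -(0.25)(-0.75) = 0.1875.]
Remaining roots from the quadratic factor 1 + (-0.8) z + (-0.75) z^2:
  Set 1 + (-0.8) z + (-0.75) z^2 = 0, i.e. a z^2 + b z + c = 0 with a = -0.75, b = -0.8, c = 1.
  Discriminant D = b^2 - 4ac = (-0.8)^2 - 4*(-0.75)*1 = 0.64 - (-3) = 3.64.
  D >= 0, so the roots are real: z = (-b +/- sqrt(D)) / (2a) = (0.8 +/- 1.907878) / (-1.5).
    z_1 = (0.8 + 1.907878) / (-1.5) = -1.8053,   |z_1| = 1.8053.
    z_2 = (0.8 - 1.907878) / (-1.5) = 0.7386,   |z_2| = 0.7386.
Moduli of all roots: 4.0000, 1.8053, 0.7386.
All moduli strictly greater than 1? No.
Verdict: Not stationary.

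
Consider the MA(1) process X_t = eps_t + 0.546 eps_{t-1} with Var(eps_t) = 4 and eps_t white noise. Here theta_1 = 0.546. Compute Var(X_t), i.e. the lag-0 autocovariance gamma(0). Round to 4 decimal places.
\gamma(0) = 5.1925

For an MA(q) process X_t = eps_t + sum_i theta_i eps_{t-i} with
Var(eps_t) = sigma^2, the variance is
  gamma(0) = sigma^2 * (1 + sum_i theta_i^2).
  sum_i theta_i^2 = (0.546)^2 = 0.298116.
  gamma(0) = 4 * (1 + 0.298116) = 4 * 1.298116 = 5.192464, which rounds to 5.1925.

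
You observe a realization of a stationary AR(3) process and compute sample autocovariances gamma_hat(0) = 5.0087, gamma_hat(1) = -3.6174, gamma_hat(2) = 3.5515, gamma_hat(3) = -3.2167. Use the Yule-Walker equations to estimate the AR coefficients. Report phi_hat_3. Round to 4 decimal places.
\hat\phi_{3} = -0.1180

The Yule-Walker equations for an AR(p) process read, in matrix form,
  Gamma_p phi = r_p,   with   (Gamma_p)_{ij} = gamma(|i - j|),
                       (r_p)_i = gamma(i),   i,j = 1..p.
Substitute the sample gammas (Toeplitz matrix and right-hand side of size 3):
  Gamma_p = [[5.0087, -3.6174, 3.5515], [-3.6174, 5.0087, -3.6174], [3.5515, -3.6174, 5.0087]]
  r_p     = [-3.6174, 3.5515, -3.2167]
Written out (R1..R3):
  (R1) 5.0087 phi_1 - 3.6174 phi_2 + 3.5515 phi_3 = -3.6174
  (R2) -3.6174 phi_1 + 5.0087 phi_2 - 3.6174 phi_3 = 3.5515
  (R3) 3.5515 phi_1 - 3.6174 phi_2 + 5.0087 phi_3 = -3.2167
Gaussian elimination:
  R2 <- R2 - (-3.6174/5.0087) R1 = R2 - (-0.722223) R1:  2.396129 phi_2 - 1.052424 phi_3 = 0.938929
  R3 <- R3 - (3.5515/5.0087) R1 = R3 - (0.709066) R1:  -1.052424 phi_2 + 2.490451 phi_3 = -0.651724
  R3 <- R3 - (-1.052424/2.396129) R2 = R3 - (-0.439218) R2:  2.028207 phi_3 = -0.239329
Back-substitution:
  phi_hat_3 = -0.239329 / 2.028207 = -0.118
  phi_hat_2 = (0.938929 - (-1.052424)(-0.118)) / 2.396129 = 0.340025
  phi_hat_1 = (-3.6174 - (-3.6174)(0.340025) - (3.5515)(-0.118)) / 5.0087 = -0.39298
So phi_hat = [-0.3930, 0.3400, -0.1180].
Therefore phi_hat_3 = -0.1180.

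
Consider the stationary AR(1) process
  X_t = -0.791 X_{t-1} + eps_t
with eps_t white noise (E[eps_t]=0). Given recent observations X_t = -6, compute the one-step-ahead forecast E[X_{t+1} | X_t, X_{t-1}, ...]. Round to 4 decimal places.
E[X_{t+1} \mid \mathcal F_t] = 4.7460

For an AR(p) model X_t = c + sum_i phi_i X_{t-i} + eps_t, the
one-step-ahead conditional mean is
  E[X_{t+1} | X_t, ...] = c + sum_i phi_i X_{t+1-i}.
Substitute known values:
  E[X_{t+1} | ...] = (-0.791) * (-6)
                   = 4.7460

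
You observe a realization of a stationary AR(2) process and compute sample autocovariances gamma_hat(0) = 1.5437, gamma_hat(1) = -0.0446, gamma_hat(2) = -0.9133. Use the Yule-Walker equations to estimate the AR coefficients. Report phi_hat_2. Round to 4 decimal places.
\hat\phi_{2} = -0.5930

The Yule-Walker equations for an AR(p) process read, in matrix form,
  Gamma_p phi = r_p,   with   (Gamma_p)_{ij} = gamma(|i - j|),
                       (r_p)_i = gamma(i),   i,j = 1..p.
Substitute the sample gammas (Toeplitz matrix and right-hand side of size 2):
  Gamma_p = [[1.5437, -0.0446], [-0.0446, 1.5437]]
  r_p     = [-0.0446, -0.9133]
Written out:
  1.5437 phi_1 - 0.0446 phi_2 = -0.0446
  -0.0446 phi_1 + 1.5437 phi_2 = -0.9133
Solve by Cramer's rule:
  det = gamma(0)^2 - gamma(1)^2 = (1.5437)^2 - (-0.0446)^2 = 2.38300969 - 0.00198916 = 2.38102053
  phi_hat_1 = [gamma(1) gamma(0) - gamma(1) gamma(2)] / det = [(-0.0446)(1.5437) - (-0.0446)(-0.9133)] / 2.38102053 = -0.1095822 / 2.38102053 = -0.046
  phi_hat_2 = [gamma(0) gamma(2) - gamma(1)^2] / det = [(1.5437)(-0.9133) - (-0.0446)^2] / 2.38102053 = -1.41185037 / 2.38102053 = -0.593
So phi_hat = [-0.0460, -0.5930].
Therefore phi_hat_2 = -0.5930.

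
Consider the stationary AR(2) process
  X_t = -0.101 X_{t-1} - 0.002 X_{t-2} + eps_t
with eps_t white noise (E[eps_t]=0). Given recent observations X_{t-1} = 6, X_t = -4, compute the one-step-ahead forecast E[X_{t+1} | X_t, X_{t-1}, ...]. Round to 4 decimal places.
E[X_{t+1} \mid \mathcal F_t] = 0.3920

For an AR(p) model X_t = c + sum_i phi_i X_{t-i} + eps_t, the
one-step-ahead conditional mean is
  E[X_{t+1} | X_t, ...] = c + sum_i phi_i X_{t+1-i}.
Substitute known values:
  E[X_{t+1} | ...] = (-0.101) * (-4) + (-0.002) * (6)
                   = 0.3920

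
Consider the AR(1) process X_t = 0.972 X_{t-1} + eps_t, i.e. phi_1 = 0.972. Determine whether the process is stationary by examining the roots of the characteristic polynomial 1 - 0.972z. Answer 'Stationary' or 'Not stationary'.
\text{Stationary}

The AR(p) characteristic polynomial is P(z) = 1 - 0.972z.
Stationarity requires all roots to lie outside the unit circle, i.e. |z| > 1 for every root.
This is linear in z: 1 + (-0.972) z = 0  =>  z = -1/(-0.972) = 1.028807,  |z| = 1.028807.
Moduli of all roots: 1.0288.
All moduli strictly greater than 1? Yes.
Verdict: Stationary.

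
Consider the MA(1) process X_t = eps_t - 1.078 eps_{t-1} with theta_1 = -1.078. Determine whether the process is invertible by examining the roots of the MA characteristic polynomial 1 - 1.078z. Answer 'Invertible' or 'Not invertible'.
\text{Not invertible}

The MA(q) characteristic polynomial is P(z) = 1 - 1.078z.
Invertibility requires all roots to lie outside the unit circle, i.e. |z| > 1 for every root.
This is linear in z: 1 + (-1.078) z = 0  =>  z = -1/(-1.078) = 0.927644,  |z| = 0.927644.
Moduli of all roots: 0.9276.
All moduli strictly greater than 1? No.
Verdict: Not invertible.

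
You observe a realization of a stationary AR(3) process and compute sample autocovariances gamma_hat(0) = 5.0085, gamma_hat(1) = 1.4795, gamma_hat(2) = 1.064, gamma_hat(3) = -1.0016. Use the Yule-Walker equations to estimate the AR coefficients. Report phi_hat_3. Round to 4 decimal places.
\hat\phi_{3} = -0.3290

The Yule-Walker equations for an AR(p) process read, in matrix form,
  Gamma_p phi = r_p,   with   (Gamma_p)_{ij} = gamma(|i - j|),
                       (r_p)_i = gamma(i),   i,j = 1..p.
Substitute the sample gammas (Toeplitz matrix and right-hand side of size 3):
  Gamma_p = [[5.0085, 1.4795, 1.064], [1.4795, 5.0085, 1.4795], [1.064, 1.4795, 5.0085]]
  r_p     = [1.4795, 1.064, -1.0016]
Written out (R1..R3):
  (R1) 5.0085 phi_1 + 1.4795 phi_2 + 1.064 phi_3 = 1.4795
  (R2) 1.4795 phi_1 + 5.0085 phi_2 + 1.4795 phi_3 = 1.064
  (R3) 1.064 phi_1 + 1.4795 phi_2 + 5.0085 phi_3 = -1.0016
Gaussian elimination:
  R2 <- R2 - (1.4795/5.0085) R1 = R2 - (0.295398) R1:  4.571459 phi_2 + 1.165197 phi_3 = 0.626959
  R3 <- R3 - (1.064/5.0085) R1 = R3 - (0.212439) R1:  1.165197 phi_2 + 4.782465 phi_3 = -1.315903
  R3 <- R3 - (1.165197/4.571459) R2 = R3 - (0.254885) R2:  4.485474 phi_3 = -1.475706
Back-substitution:
  phi_hat_3 = -1.475706 / 4.485474 = -0.328997
  phi_hat_2 = (0.626959 - (1.165197)(-0.328997)) / 4.571459 = 0.221003
  phi_hat_1 = (1.4795 - (1.4795)(0.221003) - (1.064)(-0.328997)) / 5.0085 = 0.300006
So phi_hat = [0.3000, 0.2210, -0.3290].
Therefore phi_hat_3 = -0.3290.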